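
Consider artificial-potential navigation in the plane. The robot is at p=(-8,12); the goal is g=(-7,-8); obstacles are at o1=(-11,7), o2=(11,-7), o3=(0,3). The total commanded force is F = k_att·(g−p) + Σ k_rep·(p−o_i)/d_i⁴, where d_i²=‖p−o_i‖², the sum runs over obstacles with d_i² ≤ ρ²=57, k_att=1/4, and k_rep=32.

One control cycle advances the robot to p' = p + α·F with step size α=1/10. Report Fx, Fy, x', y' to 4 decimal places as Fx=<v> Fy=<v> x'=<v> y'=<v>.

F_att = 1/4·(g−p) = 1/4·(1,-20) = (0.2500,-5.0000)
o1: d²=34 ≤ ρ²=57; F_rep = 32·(3,5)/34² = (0.0830,0.1384)
o2: d²=722 > ρ²=57 → inactive
o3: d²=145 > ρ²=57 → inactive
F = F_att + ΣF_rep = (0.3330,-4.8616)
p' = p + 1/10·F = (-7.9667,11.5138)

Fx=0.3330 Fy=-4.8616 x'=-7.9667 y'=11.5138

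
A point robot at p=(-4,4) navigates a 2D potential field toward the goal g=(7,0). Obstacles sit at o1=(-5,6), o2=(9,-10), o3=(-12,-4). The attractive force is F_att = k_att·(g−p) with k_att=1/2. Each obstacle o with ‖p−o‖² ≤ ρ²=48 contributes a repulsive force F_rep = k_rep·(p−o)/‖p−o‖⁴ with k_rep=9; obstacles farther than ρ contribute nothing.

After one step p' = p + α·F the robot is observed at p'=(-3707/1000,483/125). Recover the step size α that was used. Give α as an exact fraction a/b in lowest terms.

α = 1/20

F_att = 1/2·(g−p) = 1/2·(11,-4) = (5.5000,-2.0000)
o1: d²=5 ≤ ρ²=48; F_rep = 9·(1,-2)/5² = (0.3600,-0.7200)
o2: d²=365 > ρ²=48 → inactive
o3: d²=128 > ρ²=48 → inactive
F = F_att + ΣF_rep = (5.8600,-2.7200)
Δp = p'−p = (0.2930,-0.1360); α = Δx/Fx = (293/1000) / (293/50) = 1/20
check: Δy/Fy = (-17/125) / (-68/25) = 1/20 ✓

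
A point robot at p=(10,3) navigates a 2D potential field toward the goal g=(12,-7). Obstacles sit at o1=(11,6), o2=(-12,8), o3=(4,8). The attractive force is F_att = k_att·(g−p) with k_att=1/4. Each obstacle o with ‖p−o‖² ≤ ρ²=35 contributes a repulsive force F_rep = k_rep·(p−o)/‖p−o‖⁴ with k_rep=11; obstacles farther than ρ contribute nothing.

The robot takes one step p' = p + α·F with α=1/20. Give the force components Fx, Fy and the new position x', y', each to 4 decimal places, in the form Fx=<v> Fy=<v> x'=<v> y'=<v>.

Fx=0.3900 Fy=-2.8300 x'=10.0195 y'=2.8585

F_att = 1/4·(g−p) = 1/4·(2,-10) = (0.5000,-2.5000)
o1: d²=10 ≤ ρ²=35; F_rep = 11·(-1,-3)/10² = (-0.1100,-0.3300)
o2: d²=509 > ρ²=35 → inactive
o3: d²=61 > ρ²=35 → inactive
F = F_att + ΣF_rep = (0.3900,-2.8300)
p' = p + 1/20·F = (10.0195,2.8585)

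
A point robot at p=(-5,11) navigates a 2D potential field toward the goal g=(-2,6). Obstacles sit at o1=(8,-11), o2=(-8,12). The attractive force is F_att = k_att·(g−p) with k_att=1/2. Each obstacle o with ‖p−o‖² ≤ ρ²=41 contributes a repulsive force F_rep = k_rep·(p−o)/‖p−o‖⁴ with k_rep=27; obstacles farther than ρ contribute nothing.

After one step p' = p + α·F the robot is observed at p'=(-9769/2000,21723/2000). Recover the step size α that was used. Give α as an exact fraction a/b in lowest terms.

α = 1/20

F_att = 1/2·(g−p) = 1/2·(3,-5) = (1.5000,-2.5000)
o1: d²=653 > ρ²=41 → inactive
o2: d²=10 ≤ ρ²=41; F_rep = 27·(3,-1)/10² = (0.8100,-0.2700)
F = F_att + ΣF_rep = (2.3100,-2.7700)
Δp = p'−p = (0.1155,-0.1385); α = Δx/Fx = (231/2000) / (231/100) = 1/20
check: Δy/Fy = (-277/2000) / (-277/100) = 1/20 ✓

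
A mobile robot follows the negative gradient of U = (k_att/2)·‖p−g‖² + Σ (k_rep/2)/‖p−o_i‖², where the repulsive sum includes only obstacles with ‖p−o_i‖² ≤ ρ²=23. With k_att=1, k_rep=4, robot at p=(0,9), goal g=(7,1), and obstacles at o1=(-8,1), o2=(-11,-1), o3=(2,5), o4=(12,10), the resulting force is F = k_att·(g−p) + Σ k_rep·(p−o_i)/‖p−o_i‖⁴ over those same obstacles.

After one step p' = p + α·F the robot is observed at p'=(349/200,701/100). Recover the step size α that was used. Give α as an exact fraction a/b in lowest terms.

α = 1/4

F_att = 1·(g−p) = 1·(7,-8) = (7.0000,-8.0000)
o1: d²=128 > ρ²=23 → inactive
o2: d²=221 > ρ²=23 → inactive
o3: d²=20 ≤ ρ²=23; F_rep = 4·(-2,4)/20² = (-0.0200,0.0400)
o4: d²=145 > ρ²=23 → inactive
F = F_att + ΣF_rep = (6.9800,-7.9600)
Δp = p'−p = (1.7450,-1.9900); α = Δx/Fx = (349/200) / (349/50) = 1/4
check: Δy/Fy = (-199/100) / (-199/25) = 1/4 ✓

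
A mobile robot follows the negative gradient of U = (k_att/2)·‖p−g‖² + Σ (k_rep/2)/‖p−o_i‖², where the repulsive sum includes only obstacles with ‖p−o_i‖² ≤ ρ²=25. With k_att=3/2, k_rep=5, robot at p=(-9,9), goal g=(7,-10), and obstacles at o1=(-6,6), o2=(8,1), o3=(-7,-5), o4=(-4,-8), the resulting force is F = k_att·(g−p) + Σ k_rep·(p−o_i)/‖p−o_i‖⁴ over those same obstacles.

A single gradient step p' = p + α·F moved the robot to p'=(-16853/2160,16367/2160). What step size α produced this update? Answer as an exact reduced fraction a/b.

F_att = 3/2·(g−p) = 3/2·(16,-19) = (24.0000,-28.5000)
o1: d²=18 ≤ ρ²=25; F_rep = 5·(-3,3)/18² = (-0.0463,0.0463)
o2: d²=353 > ρ²=25 → inactive
o3: d²=200 > ρ²=25 → inactive
o4: d²=314 > ρ²=25 → inactive
F = F_att + ΣF_rep = (23.9537,-28.4537)
Δp = p'−p = (1.1977,-1.4227); α = Δx/Fx = (2587/2160) / (2587/108) = 1/20
check: Δy/Fy = (-3073/2160) / (-3073/108) = 1/20 ✓

α = 1/20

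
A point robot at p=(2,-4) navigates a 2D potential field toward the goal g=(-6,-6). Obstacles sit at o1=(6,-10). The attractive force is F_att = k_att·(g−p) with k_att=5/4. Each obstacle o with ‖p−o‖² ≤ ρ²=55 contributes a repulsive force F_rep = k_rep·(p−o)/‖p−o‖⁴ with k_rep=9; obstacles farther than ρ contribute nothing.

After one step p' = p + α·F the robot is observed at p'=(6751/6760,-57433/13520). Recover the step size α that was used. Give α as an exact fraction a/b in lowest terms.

α = 1/10

F_att = 5/4·(g−p) = 5/4·(-8,-2) = (-10.0000,-2.5000)
o1: d²=52 ≤ ρ²=55; F_rep = 9·(-4,6)/52² = (-0.0133,0.0200)
F = F_att + ΣF_rep = (-10.0133,-2.4800)
Δp = p'−p = (-1.0013,-0.2480); α = Δx/Fx = (-6769/6760) / (-6769/676) = 1/10
check: Δy/Fy = (-3353/13520) / (-3353/1352) = 1/10 ✓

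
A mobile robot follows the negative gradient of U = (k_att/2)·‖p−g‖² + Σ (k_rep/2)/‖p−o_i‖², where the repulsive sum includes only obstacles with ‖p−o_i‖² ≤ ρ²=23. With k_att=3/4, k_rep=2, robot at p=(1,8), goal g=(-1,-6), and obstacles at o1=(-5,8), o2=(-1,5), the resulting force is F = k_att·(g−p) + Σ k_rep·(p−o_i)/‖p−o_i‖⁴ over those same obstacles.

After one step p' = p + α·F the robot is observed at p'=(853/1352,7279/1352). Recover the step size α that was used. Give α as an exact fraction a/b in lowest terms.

F_att = 3/4·(g−p) = 3/4·(-2,-14) = (-1.5000,-10.5000)
o1: d²=36 > ρ²=23 → inactive
o2: d²=13 ≤ ρ²=23; F_rep = 2·(2,3)/13² = (0.0237,0.0355)
F = F_att + ΣF_rep = (-1.4763,-10.4645)
Δp = p'−p = (-0.3691,-2.6161); α = Δx/Fx = (-499/1352) / (-499/338) = 1/4
check: Δy/Fy = (-3537/1352) / (-3537/338) = 1/4 ✓

α = 1/4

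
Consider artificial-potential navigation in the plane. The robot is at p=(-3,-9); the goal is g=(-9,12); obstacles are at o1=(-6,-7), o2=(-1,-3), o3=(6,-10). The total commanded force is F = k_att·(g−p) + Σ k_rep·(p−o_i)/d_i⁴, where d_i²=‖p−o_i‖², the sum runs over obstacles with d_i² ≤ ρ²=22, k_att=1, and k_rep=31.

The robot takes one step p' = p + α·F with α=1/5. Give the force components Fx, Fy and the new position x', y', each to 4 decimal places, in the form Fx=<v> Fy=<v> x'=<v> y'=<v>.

F_att = 1·(g−p) = 1·(-6,21) = (-6.0000,21.0000)
o1: d²=13 ≤ ρ²=22; F_rep = 31·(3,-2)/13² = (0.5503,-0.3669)
o2: d²=40 > ρ²=22 → inactive
o3: d²=82 > ρ²=22 → inactive
F = F_att + ΣF_rep = (-5.4497,20.6331)
p' = p + 1/5·F = (-4.0899,-4.8734)

Fx=-5.4497 Fy=20.6331 x'=-4.0899 y'=-4.8734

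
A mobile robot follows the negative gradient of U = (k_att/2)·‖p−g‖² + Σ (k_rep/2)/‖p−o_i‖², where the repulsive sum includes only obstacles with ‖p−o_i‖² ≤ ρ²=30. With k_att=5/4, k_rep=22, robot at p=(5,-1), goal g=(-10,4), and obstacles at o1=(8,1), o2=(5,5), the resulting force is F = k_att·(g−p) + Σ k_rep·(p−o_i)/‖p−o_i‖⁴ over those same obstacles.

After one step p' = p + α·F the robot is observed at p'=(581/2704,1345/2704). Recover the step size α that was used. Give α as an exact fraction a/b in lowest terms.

α = 1/4

F_att = 5/4·(g−p) = 5/4·(-15,5) = (-18.7500,6.2500)
o1: d²=13 ≤ ρ²=30; F_rep = 22·(-3,-2)/13² = (-0.3905,-0.2604)
o2: d²=36 > ρ²=30 → inactive
F = F_att + ΣF_rep = (-19.1405,5.9896)
Δp = p'−p = (-4.7851,1.4974); α = Δx/Fx = (-12939/2704) / (-12939/676) = 1/4
check: Δy/Fy = (4049/2704) / (4049/676) = 1/4 ✓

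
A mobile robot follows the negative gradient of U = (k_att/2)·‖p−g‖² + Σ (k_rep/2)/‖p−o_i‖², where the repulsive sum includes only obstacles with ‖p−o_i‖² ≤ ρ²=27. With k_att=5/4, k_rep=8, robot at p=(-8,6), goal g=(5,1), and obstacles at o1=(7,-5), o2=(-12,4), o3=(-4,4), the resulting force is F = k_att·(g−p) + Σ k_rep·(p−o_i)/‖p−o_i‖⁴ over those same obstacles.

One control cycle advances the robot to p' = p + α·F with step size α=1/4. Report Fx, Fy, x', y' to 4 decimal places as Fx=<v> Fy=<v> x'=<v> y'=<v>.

F_att = 5/4·(g−p) = 5/4·(13,-5) = (16.2500,-6.2500)
o1: d²=346 > ρ²=27 → inactive
o2: d²=20 ≤ ρ²=27; F_rep = 8·(4,2)/20² = (0.0800,0.0400)
o3: d²=20 ≤ ρ²=27; F_rep = 8·(-4,2)/20² = (-0.0800,0.0400)
F = F_att + ΣF_rep = (16.2500,-6.1700)
p' = p + 1/4·F = (-3.9375,4.4575)

Fx=16.2500 Fy=-6.1700 x'=-3.9375 y'=4.4575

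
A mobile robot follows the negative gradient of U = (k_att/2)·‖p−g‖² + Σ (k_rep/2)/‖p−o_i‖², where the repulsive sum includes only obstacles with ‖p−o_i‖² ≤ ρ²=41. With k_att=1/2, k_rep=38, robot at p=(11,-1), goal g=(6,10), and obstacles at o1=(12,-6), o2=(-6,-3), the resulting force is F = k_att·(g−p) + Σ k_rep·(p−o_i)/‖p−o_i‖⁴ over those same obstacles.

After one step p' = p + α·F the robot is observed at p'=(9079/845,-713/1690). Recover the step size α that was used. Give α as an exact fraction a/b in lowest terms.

α = 1/10

F_att = 1/2·(g−p) = 1/2·(-5,11) = (-2.5000,5.5000)
o1: d²=26 ≤ ρ²=41; F_rep = 38·(-1,5)/26² = (-0.0562,0.2811)
o2: d²=293 > ρ²=41 → inactive
F = F_att + ΣF_rep = (-2.5562,5.7811)
Δp = p'−p = (-0.2556,0.5781); α = Δx/Fx = (-216/845) / (-432/169) = 1/10
check: Δy/Fy = (977/1690) / (977/169) = 1/10 ✓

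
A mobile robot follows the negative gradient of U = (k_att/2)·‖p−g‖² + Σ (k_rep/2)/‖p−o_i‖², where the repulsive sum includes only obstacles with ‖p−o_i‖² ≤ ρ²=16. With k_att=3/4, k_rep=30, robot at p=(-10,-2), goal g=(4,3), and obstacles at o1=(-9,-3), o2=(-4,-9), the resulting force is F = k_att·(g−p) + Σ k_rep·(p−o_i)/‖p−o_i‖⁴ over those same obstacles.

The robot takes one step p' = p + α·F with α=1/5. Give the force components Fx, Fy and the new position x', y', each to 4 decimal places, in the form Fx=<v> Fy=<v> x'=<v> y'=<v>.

Fx=3.0000 Fy=11.2500 x'=-9.4000 y'=0.2500

F_att = 3/4·(g−p) = 3/4·(14,5) = (10.5000,3.7500)
o1: d²=2 ≤ ρ²=16; F_rep = 30·(-1,1)/2² = (-7.5000,7.5000)
o2: d²=85 > ρ²=16 → inactive
F = F_att + ΣF_rep = (3.0000,11.2500)
p' = p + 1/5·F = (-9.4000,0.2500)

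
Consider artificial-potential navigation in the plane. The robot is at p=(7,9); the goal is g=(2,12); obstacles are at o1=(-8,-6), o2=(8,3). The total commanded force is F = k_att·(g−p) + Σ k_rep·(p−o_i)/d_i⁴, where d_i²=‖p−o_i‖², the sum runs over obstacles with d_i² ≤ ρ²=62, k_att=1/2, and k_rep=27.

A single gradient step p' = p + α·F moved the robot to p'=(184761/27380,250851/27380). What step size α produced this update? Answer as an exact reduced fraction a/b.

F_att = 1/2·(g−p) = 1/2·(-5,3) = (-2.5000,1.5000)
o1: d²=450 > ρ²=62 → inactive
o2: d²=37 ≤ ρ²=62; F_rep = 27·(-1,6)/37² = (-0.0197,0.1183)
F = F_att + ΣF_rep = (-2.5197,1.6183)
Δp = p'−p = (-0.2520,0.1618); α = Δx/Fx = (-6899/27380) / (-6899/2738) = 1/10
check: Δy/Fy = (4431/27380) / (4431/2738) = 1/10 ✓

α = 1/10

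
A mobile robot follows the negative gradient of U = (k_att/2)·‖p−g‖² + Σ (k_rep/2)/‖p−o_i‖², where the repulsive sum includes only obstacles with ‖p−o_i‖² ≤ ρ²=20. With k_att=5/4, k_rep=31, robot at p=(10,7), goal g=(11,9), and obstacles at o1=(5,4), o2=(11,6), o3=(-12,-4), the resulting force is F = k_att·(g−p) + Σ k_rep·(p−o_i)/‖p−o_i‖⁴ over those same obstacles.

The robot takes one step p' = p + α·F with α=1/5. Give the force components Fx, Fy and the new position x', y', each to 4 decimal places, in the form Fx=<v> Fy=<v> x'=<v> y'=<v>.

F_att = 5/4·(g−p) = 5/4·(1,2) = (1.2500,2.5000)
o1: d²=34 > ρ²=20 → inactive
o2: d²=2 ≤ ρ²=20; F_rep = 31·(-1,1)/2² = (-7.7500,7.7500)
o3: d²=605 > ρ²=20 → inactive
F = F_att + ΣF_rep = (-6.5000,10.2500)
p' = p + 1/5·F = (8.7000,9.0500)

Fx=-6.5000 Fy=10.2500 x'=8.7000 y'=9.0500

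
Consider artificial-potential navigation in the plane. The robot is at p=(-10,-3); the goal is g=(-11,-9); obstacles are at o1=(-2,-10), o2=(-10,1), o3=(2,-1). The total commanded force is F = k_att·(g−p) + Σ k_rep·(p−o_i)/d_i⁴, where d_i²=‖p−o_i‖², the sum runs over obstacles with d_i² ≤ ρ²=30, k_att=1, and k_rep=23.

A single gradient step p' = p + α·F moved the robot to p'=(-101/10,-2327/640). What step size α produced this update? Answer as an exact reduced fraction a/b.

F_att = 1·(g−p) = 1·(-1,-6) = (-1.0000,-6.0000)
o1: d²=113 > ρ²=30 → inactive
o2: d²=16 ≤ ρ²=30; F_rep = 23·(0,-4)/16² = (0.0000,-0.3594)
o3: d²=148 > ρ²=30 → inactive
F = F_att + ΣF_rep = (-1.0000,-6.3594)
Δp = p'−p = (-0.1000,-0.6359); α = Δx/Fx = (-1/10) / (-1) = 1/10
check: Δy/Fy = (-407/640) / (-407/64) = 1/10 ✓

α = 1/10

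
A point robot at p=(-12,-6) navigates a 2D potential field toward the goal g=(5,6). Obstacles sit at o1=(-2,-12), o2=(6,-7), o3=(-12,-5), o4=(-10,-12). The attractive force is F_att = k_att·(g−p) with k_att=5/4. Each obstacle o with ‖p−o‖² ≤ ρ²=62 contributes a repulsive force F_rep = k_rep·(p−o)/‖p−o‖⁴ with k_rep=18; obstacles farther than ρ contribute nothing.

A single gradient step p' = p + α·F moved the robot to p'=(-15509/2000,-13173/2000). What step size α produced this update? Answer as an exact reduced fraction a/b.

F_att = 5/4·(g−p) = 5/4·(17,12) = (21.2500,15.0000)
o1: d²=136 > ρ²=62 → inactive
o2: d²=325 > ρ²=62 → inactive
o3: d²=1 ≤ ρ²=62; F_rep = 18·(0,-1)/1² = (0.0000,-18.0000)
o4: d²=40 ≤ ρ²=62; F_rep = 18·(-2,6)/40² = (-0.0225,0.0675)
F = F_att + ΣF_rep = (21.2275,-2.9325)
Δp = p'−p = (4.2455,-0.5865); α = Δx/Fx = (8491/2000) / (8491/400) = 1/5
check: Δy/Fy = (-1173/2000) / (-1173/400) = 1/5 ✓

α = 1/5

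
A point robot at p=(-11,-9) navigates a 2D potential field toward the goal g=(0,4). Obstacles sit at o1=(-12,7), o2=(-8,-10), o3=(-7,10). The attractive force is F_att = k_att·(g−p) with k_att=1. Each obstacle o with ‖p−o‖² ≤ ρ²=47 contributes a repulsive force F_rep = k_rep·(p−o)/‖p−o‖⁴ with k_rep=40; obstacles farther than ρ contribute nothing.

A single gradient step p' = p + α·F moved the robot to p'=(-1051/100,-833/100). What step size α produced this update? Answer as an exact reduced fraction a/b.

α = 1/20

F_att = 1·(g−p) = 1·(11,13) = (11.0000,13.0000)
o1: d²=257 > ρ²=47 → inactive
o2: d²=10 ≤ ρ²=47; F_rep = 40·(-3,1)/10² = (-1.2000,0.4000)
o3: d²=377 > ρ²=47 → inactive
F = F_att + ΣF_rep = (9.8000,13.4000)
Δp = p'−p = (0.4900,0.6700); α = Δx/Fx = (49/100) / (49/5) = 1/20
check: Δy/Fy = (67/100) / (67/5) = 1/20 ✓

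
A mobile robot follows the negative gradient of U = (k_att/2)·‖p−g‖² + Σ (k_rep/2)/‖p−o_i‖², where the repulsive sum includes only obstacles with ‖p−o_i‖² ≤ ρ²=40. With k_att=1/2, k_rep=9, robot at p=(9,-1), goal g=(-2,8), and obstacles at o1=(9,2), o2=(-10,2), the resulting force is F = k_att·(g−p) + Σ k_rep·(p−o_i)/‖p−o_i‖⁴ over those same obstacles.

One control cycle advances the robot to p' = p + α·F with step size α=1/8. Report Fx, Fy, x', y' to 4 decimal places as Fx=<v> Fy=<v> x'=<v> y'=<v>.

F_att = 1/2·(g−p) = 1/2·(-11,9) = (-5.5000,4.5000)
o1: d²=9 ≤ ρ²=40; F_rep = 9·(0,-3)/9² = (0.0000,-0.3333)
o2: d²=370 > ρ²=40 → inactive
F = F_att + ΣF_rep = (-5.5000,4.1667)
p' = p + 1/8·F = (8.3125,-0.4792)

Fx=-5.5000 Fy=4.1667 x'=8.3125 y'=-0.4792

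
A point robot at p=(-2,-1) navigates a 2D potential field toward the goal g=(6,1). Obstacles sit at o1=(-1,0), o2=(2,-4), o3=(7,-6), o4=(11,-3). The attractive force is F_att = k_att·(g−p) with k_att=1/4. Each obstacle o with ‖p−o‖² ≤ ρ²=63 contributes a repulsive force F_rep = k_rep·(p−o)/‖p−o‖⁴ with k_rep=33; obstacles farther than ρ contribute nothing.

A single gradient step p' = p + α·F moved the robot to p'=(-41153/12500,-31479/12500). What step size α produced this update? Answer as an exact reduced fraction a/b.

α = 1/5

F_att = 1/4·(g−p) = 1/4·(8,2) = (2.0000,0.5000)
o1: d²=2 ≤ ρ²=63; F_rep = 33·(-1,-1)/2² = (-8.2500,-8.2500)
o2: d²=25 ≤ ρ²=63; F_rep = 33·(-4,3)/25² = (-0.2112,0.1584)
o3: d²=106 > ρ²=63 → inactive
o4: d²=173 > ρ²=63 → inactive
F = F_att + ΣF_rep = (-6.4612,-7.5916)
Δp = p'−p = (-1.2922,-1.5183); α = Δx/Fx = (-16153/12500) / (-16153/2500) = 1/5
check: Δy/Fy = (-18979/12500) / (-18979/2500) = 1/5 ✓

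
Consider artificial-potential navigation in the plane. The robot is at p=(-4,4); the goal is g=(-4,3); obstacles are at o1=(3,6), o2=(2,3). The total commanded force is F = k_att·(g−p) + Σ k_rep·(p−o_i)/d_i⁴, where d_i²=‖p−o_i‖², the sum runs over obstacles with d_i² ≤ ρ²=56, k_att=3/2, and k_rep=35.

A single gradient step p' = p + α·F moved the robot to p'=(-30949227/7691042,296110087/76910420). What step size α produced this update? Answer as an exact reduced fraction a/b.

α = 1/10

F_att = 3/2·(g−p) = 3/2·(0,-1) = (0.0000,-1.5000)
o1: d²=53 ≤ ρ²=56; F_rep = 35·(-7,-2)/53² = (-0.0872,-0.0249)
o2: d²=37 ≤ ρ²=56; F_rep = 35·(-6,1)/37² = (-0.1534,0.0256)
F = F_att + ΣF_rep = (-0.2406,-1.4994)
Δp = p'−p = (-0.0241,-0.1499); α = Δx/Fx = (-185059/7691042) / (-925295/3845521) = 1/10
check: Δy/Fy = (-11531593/76910420) / (-11531593/7691042) = 1/10 ✓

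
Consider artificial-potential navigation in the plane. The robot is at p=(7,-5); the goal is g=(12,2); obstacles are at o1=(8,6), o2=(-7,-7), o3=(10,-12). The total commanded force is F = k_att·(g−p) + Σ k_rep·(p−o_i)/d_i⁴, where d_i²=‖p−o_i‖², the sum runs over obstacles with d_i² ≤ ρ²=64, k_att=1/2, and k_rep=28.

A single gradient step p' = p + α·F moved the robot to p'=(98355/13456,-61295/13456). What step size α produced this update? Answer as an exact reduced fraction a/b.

F_att = 1/2·(g−p) = 1/2·(5,7) = (2.5000,3.5000)
o1: d²=122 > ρ²=64 → inactive
o2: d²=200 > ρ²=64 → inactive
o3: d²=58 ≤ ρ²=64; F_rep = 28·(-3,7)/58² = (-0.0250,0.0583)
F = F_att + ΣF_rep = (2.4750,3.5583)
Δp = p'−p = (0.3094,0.4448); α = Δx/Fx = (4163/13456) / (4163/1682) = 1/8
check: Δy/Fy = (5985/13456) / (5985/1682) = 1/8 ✓

α = 1/8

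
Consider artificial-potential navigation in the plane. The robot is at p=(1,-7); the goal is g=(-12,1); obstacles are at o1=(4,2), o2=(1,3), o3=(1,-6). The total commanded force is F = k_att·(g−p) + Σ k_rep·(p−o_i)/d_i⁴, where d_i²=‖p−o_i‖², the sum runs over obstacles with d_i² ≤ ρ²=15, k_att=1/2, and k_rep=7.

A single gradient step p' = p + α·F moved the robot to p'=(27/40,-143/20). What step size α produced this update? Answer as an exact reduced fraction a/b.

F_att = 1/2·(g−p) = 1/2·(-13,8) = (-6.5000,4.0000)
o1: d²=90 > ρ²=15 → inactive
o2: d²=100 > ρ²=15 → inactive
o3: d²=1 ≤ ρ²=15; F_rep = 7·(0,-1)/1² = (0.0000,-7.0000)
F = F_att + ΣF_rep = (-6.5000,-3.0000)
Δp = p'−p = (-0.3250,-0.1500); α = Δx/Fx = (-13/40) / (-13/2) = 1/20
check: Δy/Fy = (-3/20) / (-3) = 1/20 ✓

α = 1/20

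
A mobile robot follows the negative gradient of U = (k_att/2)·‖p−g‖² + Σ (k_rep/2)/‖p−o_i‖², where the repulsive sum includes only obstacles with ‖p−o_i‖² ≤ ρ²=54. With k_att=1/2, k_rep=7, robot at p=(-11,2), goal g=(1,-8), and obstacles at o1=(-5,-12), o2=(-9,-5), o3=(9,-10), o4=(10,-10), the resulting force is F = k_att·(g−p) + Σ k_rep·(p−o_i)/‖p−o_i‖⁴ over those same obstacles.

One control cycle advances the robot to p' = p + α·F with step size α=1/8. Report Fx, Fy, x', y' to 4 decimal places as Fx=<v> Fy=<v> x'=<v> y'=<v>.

Fx=5.9950 Fy=-4.9826 x'=-10.2506 y'=1.3772

F_att = 1/2·(g−p) = 1/2·(12,-10) = (6.0000,-5.0000)
o1: d²=232 > ρ²=54 → inactive
o2: d²=53 ≤ ρ²=54; F_rep = 7·(-2,7)/53² = (-0.0050,0.0174)
o3: d²=544 > ρ²=54 → inactive
o4: d²=585 > ρ²=54 → inactive
F = F_att + ΣF_rep = (5.9950,-4.9826)
p' = p + 1/8·F = (-10.2506,1.3772)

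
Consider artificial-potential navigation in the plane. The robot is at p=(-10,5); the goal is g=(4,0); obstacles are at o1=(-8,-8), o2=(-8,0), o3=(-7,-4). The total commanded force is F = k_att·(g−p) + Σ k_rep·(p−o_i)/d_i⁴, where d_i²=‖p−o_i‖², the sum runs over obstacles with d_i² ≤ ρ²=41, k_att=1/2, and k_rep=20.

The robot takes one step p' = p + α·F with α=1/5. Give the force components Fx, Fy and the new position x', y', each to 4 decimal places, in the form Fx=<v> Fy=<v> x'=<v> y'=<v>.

F_att = 1/2·(g−p) = 1/2·(14,-5) = (7.0000,-2.5000)
o1: d²=173 > ρ²=41 → inactive
o2: d²=29 ≤ ρ²=41; F_rep = 20·(-2,5)/29² = (-0.0476,0.1189)
o3: d²=90 > ρ²=41 → inactive
F = F_att + ΣF_rep = (6.9524,-2.3811)
p' = p + 1/5·F = (-8.6095,4.5238)

Fx=6.9524 Fy=-2.3811 x'=-8.6095 y'=4.5238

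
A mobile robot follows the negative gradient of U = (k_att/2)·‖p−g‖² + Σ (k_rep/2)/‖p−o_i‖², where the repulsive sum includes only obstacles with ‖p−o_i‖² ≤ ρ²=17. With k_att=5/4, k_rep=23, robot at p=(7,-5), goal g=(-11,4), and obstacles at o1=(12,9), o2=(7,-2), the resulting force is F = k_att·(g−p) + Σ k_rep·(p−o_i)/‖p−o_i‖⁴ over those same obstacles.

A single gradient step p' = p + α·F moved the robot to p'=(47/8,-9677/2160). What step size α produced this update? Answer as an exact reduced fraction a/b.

F_att = 5/4·(g−p) = 5/4·(-18,9) = (-22.5000,11.2500)
o1: d²=221 > ρ²=17 → inactive
o2: d²=9 ≤ ρ²=17; F_rep = 23·(0,-3)/9² = (0.0000,-0.8519)
F = F_att + ΣF_rep = (-22.5000,10.3981)
Δp = p'−p = (-1.1250,0.5199); α = Δx/Fx = (-9/8) / (-45/2) = 1/20
check: Δy/Fy = (1123/2160) / (1123/108) = 1/20 ✓

α = 1/20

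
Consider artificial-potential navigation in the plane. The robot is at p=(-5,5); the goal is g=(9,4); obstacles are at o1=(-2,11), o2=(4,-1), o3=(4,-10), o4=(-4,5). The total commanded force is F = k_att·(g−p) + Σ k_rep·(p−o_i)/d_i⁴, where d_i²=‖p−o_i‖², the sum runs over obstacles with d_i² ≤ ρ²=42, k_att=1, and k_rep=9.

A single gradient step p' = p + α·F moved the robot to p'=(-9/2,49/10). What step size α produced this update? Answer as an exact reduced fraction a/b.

F_att = 1·(g−p) = 1·(14,-1) = (14.0000,-1.0000)
o1: d²=45 > ρ²=42 → inactive
o2: d²=117 > ρ²=42 → inactive
o3: d²=306 > ρ²=42 → inactive
o4: d²=1 ≤ ρ²=42; F_rep = 9·(-1,0)/1² = (-9.0000,0.0000)
F = F_att + ΣF_rep = (5.0000,-1.0000)
Δp = p'−p = (0.5000,-0.1000); α = Δx/Fx = (1/2) / (5) = 1/10
check: Δy/Fy = (-1/10) / (-1) = 1/10 ✓

α = 1/10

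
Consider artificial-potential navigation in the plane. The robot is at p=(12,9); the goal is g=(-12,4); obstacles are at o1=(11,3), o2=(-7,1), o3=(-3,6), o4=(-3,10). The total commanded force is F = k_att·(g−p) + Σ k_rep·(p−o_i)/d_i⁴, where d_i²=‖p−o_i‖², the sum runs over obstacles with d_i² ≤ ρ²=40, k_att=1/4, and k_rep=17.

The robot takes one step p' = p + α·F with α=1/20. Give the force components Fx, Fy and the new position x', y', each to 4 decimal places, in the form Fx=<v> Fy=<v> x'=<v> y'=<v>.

Fx=-5.9876 Fy=-1.1755 x'=11.7006 y'=8.9412

F_att = 1/4·(g−p) = 1/4·(-24,-5) = (-6.0000,-1.2500)
o1: d²=37 ≤ ρ²=40; F_rep = 17·(1,6)/37² = (0.0124,0.0745)
o2: d²=425 > ρ²=40 → inactive
o3: d²=234 > ρ²=40 → inactive
o4: d²=226 > ρ²=40 → inactive
F = F_att + ΣF_rep = (-5.9876,-1.1755)
p' = p + 1/20·F = (11.7006,8.9412)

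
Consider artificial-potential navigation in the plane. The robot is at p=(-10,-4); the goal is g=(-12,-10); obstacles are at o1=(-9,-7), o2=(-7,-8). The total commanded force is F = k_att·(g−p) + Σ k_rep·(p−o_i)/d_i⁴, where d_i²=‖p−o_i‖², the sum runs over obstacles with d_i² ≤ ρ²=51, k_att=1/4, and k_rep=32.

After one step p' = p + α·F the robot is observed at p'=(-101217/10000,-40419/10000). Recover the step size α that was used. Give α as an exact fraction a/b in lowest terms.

F_att = 1/4·(g−p) = 1/4·(-2,-6) = (-0.5000,-1.5000)
o1: d²=10 ≤ ρ²=51; F_rep = 32·(-1,3)/10² = (-0.3200,0.9600)
o2: d²=25 ≤ ρ²=51; F_rep = 32·(-3,4)/25² = (-0.1536,0.2048)
F = F_att + ΣF_rep = (-0.9736,-0.3352)
Δp = p'−p = (-0.1217,-0.0419); α = Δx/Fx = (-1217/10000) / (-1217/1250) = 1/8
check: Δy/Fy = (-419/10000) / (-419/1250) = 1/8 ✓

α = 1/8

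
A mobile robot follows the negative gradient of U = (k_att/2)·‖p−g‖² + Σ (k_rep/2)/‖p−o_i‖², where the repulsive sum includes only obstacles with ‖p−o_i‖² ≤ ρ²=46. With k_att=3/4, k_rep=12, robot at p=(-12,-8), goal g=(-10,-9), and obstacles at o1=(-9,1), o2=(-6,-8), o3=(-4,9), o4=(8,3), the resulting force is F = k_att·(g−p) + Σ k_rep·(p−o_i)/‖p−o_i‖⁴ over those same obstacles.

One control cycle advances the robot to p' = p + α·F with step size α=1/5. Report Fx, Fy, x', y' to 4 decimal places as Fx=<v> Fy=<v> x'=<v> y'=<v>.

Fx=1.4444 Fy=-0.7500 x'=-11.7111 y'=-8.1500

F_att = 3/4·(g−p) = 3/4·(2,-1) = (1.5000,-0.7500)
o1: d²=90 > ρ²=46 → inactive
o2: d²=36 ≤ ρ²=46; F_rep = 12·(-6,0)/36² = (-0.0556,0.0000)
o3: d²=353 > ρ²=46 → inactive
o4: d²=521 > ρ²=46 → inactive
F = F_att + ΣF_rep = (1.4444,-0.7500)
p' = p + 1/5·F = (-11.7111,-8.1500)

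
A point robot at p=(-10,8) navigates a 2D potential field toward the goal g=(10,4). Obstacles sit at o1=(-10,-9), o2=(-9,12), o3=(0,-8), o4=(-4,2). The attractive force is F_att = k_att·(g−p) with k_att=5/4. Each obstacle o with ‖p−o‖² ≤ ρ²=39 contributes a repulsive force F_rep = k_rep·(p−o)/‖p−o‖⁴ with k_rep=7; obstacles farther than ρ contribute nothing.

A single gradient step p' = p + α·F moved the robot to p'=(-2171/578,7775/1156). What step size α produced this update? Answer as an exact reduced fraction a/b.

α = 1/4

F_att = 5/4·(g−p) = 5/4·(20,-4) = (25.0000,-5.0000)
o1: d²=289 > ρ²=39 → inactive
o2: d²=17 ≤ ρ²=39; F_rep = 7·(-1,-4)/17² = (-0.0242,-0.0969)
o3: d²=356 > ρ²=39 → inactive
o4: d²=72 > ρ²=39 → inactive
F = F_att + ΣF_rep = (24.9758,-5.0969)
Δp = p'−p = (6.2439,-1.2742); α = Δx/Fx = (3609/578) / (7218/289) = 1/4
check: Δy/Fy = (-1473/1156) / (-1473/289) = 1/4 ✓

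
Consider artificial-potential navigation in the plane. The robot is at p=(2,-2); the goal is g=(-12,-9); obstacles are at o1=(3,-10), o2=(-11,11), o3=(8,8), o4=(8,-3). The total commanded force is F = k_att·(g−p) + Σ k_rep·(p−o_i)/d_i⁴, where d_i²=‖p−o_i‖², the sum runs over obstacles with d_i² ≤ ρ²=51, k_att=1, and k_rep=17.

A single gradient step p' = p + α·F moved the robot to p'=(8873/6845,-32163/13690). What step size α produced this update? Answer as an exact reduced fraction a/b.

F_att = 1·(g−p) = 1·(-14,-7) = (-14.0000,-7.0000)
o1: d²=65 > ρ²=51 → inactive
o2: d²=338 > ρ²=51 → inactive
o3: d²=136 > ρ²=51 → inactive
o4: d²=37 ≤ ρ²=51; F_rep = 17·(-6,1)/37² = (-0.0745,0.0124)
F = F_att + ΣF_rep = (-14.0745,-6.9876)
Δp = p'−p = (-0.7037,-0.3494); α = Δx/Fx = (-4817/6845) / (-19268/1369) = 1/20
check: Δy/Fy = (-4783/13690) / (-9566/1369) = 1/20 ✓

α = 1/20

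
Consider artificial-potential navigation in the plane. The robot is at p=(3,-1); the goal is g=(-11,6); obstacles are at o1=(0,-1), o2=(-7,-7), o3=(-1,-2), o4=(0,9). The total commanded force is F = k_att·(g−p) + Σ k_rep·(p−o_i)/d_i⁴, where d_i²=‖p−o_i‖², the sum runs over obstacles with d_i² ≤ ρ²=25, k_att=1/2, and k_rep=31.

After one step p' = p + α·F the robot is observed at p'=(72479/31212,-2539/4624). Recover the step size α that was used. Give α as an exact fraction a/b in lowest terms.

F_att = 1/2·(g−p) = 1/2·(-14,7) = (-7.0000,3.5000)
o1: d²=9 ≤ ρ²=25; F_rep = 31·(3,0)/9² = (1.1481,0.0000)
o2: d²=136 > ρ²=25 → inactive
o3: d²=17 ≤ ρ²=25; F_rep = 31·(4,1)/17² = (0.4291,0.1073)
o4: d²=109 > ρ²=25 → inactive
F = F_att + ΣF_rep = (-5.4228,3.6073)
Δp = p'−p = (-0.6778,0.4509); α = Δx/Fx = (-21157/31212) / (-42314/7803) = 1/8
check: Δy/Fy = (2085/4624) / (2085/578) = 1/8 ✓

α = 1/8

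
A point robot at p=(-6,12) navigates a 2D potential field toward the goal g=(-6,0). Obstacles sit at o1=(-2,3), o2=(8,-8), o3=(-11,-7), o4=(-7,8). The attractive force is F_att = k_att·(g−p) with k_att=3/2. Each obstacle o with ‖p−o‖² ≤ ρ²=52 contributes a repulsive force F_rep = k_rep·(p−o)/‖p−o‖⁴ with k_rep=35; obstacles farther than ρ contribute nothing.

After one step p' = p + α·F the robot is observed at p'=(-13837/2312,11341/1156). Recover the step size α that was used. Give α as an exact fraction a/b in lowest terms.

α = 1/8

F_att = 3/2·(g−p) = 3/2·(0,-12) = (0.0000,-18.0000)
o1: d²=97 > ρ²=52 → inactive
o2: d²=596 > ρ²=52 → inactive
o3: d²=386 > ρ²=52 → inactive
o4: d²=17 ≤ ρ²=52; F_rep = 35·(1,4)/17² = (0.1211,0.4844)
F = F_att + ΣF_rep = (0.1211,-17.5156)
Δp = p'−p = (0.0151,-2.1894); α = Δx/Fx = (35/2312) / (35/289) = 1/8
check: Δy/Fy = (-2531/1156) / (-5062/289) = 1/8 ✓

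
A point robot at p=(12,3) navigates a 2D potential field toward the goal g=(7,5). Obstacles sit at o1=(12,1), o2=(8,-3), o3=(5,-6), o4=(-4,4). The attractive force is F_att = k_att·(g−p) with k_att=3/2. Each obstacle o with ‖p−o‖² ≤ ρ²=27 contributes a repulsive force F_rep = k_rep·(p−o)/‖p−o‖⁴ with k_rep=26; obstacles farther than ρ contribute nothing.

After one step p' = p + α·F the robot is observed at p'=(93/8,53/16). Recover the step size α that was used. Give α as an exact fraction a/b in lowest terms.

α = 1/20

F_att = 3/2·(g−p) = 3/2·(-5,2) = (-7.5000,3.0000)
o1: d²=4 ≤ ρ²=27; F_rep = 26·(0,2)/4² = (0.0000,3.2500)
o2: d²=52 > ρ²=27 → inactive
o3: d²=130 > ρ²=27 → inactive
o4: d²=257 > ρ²=27 → inactive
F = F_att + ΣF_rep = (-7.5000,6.2500)
Δp = p'−p = (-0.3750,0.3125); α = Δx/Fx = (-3/8) / (-15/2) = 1/20
check: Δy/Fy = (5/16) / (25/4) = 1/20 ✓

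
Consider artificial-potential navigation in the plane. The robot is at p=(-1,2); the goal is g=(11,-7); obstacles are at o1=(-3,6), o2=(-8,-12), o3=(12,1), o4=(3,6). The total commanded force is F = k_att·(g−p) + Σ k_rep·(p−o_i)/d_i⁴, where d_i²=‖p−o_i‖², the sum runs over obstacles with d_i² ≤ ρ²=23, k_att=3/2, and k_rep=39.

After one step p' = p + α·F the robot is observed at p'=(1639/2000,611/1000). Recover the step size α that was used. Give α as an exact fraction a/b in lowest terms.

F_att = 3/2·(g−p) = 3/2·(12,-9) = (18.0000,-13.5000)
o1: d²=20 ≤ ρ²=23; F_rep = 39·(2,-4)/20² = (0.1950,-0.3900)
o2: d²=245 > ρ²=23 → inactive
o3: d²=170 > ρ²=23 → inactive
o4: d²=32 > ρ²=23 → inactive
F = F_att + ΣF_rep = (18.1950,-13.8900)
Δp = p'−p = (1.8195,-1.3890); α = Δx/Fx = (3639/2000) / (3639/200) = 1/10
check: Δy/Fy = (-1389/1000) / (-1389/100) = 1/10 ✓

α = 1/10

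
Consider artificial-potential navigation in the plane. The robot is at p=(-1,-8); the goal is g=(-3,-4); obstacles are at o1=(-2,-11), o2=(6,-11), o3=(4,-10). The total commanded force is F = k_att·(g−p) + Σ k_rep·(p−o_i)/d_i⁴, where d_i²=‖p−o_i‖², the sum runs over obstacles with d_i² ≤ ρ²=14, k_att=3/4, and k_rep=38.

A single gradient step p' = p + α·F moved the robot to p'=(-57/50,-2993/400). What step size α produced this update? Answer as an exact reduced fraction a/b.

F_att = 3/4·(g−p) = 3/4·(-2,4) = (-1.5000,3.0000)
o1: d²=10 ≤ ρ²=14; F_rep = 38·(1,3)/10² = (0.3800,1.1400)
o2: d²=58 > ρ²=14 → inactive
o3: d²=29 > ρ²=14 → inactive
F = F_att + ΣF_rep = (-1.1200,4.1400)
Δp = p'−p = (-0.1400,0.5175); α = Δx/Fx = (-7/50) / (-28/25) = 1/8
check: Δy/Fy = (207/400) / (207/50) = 1/8 ✓

α = 1/8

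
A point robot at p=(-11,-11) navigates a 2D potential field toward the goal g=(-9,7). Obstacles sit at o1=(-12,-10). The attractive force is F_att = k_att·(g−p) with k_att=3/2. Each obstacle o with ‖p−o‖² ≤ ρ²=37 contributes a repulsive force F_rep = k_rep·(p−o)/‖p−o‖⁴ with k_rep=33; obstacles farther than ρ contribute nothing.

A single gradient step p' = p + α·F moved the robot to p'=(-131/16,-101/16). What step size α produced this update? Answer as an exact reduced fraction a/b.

F_att = 3/2·(g−p) = 3/2·(2,18) = (3.0000,27.0000)
o1: d²=2 ≤ ρ²=37; F_rep = 33·(1,-1)/2² = (8.2500,-8.2500)
F = F_att + ΣF_rep = (11.2500,18.7500)
Δp = p'−p = (2.8125,4.6875); α = Δx/Fx = (45/16) / (45/4) = 1/4
check: Δy/Fy = (75/16) / (75/4) = 1/4 ✓

α = 1/4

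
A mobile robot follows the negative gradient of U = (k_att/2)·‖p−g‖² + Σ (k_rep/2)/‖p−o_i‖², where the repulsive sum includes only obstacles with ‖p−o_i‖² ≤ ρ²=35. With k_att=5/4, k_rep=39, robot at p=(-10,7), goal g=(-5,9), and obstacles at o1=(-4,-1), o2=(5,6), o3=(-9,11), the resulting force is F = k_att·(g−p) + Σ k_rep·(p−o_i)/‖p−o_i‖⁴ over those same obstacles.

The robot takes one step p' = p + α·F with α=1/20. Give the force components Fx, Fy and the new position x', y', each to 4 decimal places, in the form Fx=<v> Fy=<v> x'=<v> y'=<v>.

F_att = 5/4·(g−p) = 5/4·(5,2) = (6.2500,2.5000)
o1: d²=100 > ρ²=35 → inactive
o2: d²=226 > ρ²=35 → inactive
o3: d²=17 ≤ ρ²=35; F_rep = 39·(-1,-4)/17² = (-0.1349,-0.5398)
F = F_att + ΣF_rep = (6.1151,1.9602)
p' = p + 1/20·F = (-9.6942,7.0980)

Fx=6.1151 Fy=1.9602 x'=-9.6942 y'=7.0980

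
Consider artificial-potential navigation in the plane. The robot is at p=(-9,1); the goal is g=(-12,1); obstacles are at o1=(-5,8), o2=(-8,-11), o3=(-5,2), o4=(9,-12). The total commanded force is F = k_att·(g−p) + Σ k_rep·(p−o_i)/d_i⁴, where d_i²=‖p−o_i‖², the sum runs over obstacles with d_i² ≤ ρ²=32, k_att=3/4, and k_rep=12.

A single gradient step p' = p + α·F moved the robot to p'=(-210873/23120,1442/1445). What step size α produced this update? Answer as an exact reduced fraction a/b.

F_att = 3/4·(g−p) = 3/4·(-3,0) = (-2.2500,0.0000)
o1: d²=65 > ρ²=32 → inactive
o2: d²=145 > ρ²=32 → inactive
o3: d²=17 ≤ ρ²=32; F_rep = 12·(-4,-1)/17² = (-0.1661,-0.0415)
o4: d²=493 > ρ²=32 → inactive
F = F_att + ΣF_rep = (-2.4161,-0.0415)
Δp = p'−p = (-0.1208,-0.0021); α = Δx/Fx = (-2793/23120) / (-2793/1156) = 1/20
check: Δy/Fy = (-3/1445) / (-12/289) = 1/20 ✓

α = 1/20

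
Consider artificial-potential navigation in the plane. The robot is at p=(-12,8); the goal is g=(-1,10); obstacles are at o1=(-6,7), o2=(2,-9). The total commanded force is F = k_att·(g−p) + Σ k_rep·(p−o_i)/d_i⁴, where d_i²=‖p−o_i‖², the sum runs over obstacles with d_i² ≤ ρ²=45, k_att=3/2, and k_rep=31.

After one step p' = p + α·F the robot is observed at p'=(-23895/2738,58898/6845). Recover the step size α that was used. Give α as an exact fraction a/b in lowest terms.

F_att = 3/2·(g−p) = 3/2·(11,2) = (16.5000,3.0000)
o1: d²=37 ≤ ρ²=45; F_rep = 31·(-6,1)/37² = (-0.1359,0.0226)
o2: d²=485 > ρ²=45 → inactive
F = F_att + ΣF_rep = (16.3641,3.0226)
Δp = p'−p = (3.2728,0.6045); α = Δx/Fx = (8961/2738) / (44805/2738) = 1/5
check: Δy/Fy = (4138/6845) / (4138/1369) = 1/5 ✓

α = 1/5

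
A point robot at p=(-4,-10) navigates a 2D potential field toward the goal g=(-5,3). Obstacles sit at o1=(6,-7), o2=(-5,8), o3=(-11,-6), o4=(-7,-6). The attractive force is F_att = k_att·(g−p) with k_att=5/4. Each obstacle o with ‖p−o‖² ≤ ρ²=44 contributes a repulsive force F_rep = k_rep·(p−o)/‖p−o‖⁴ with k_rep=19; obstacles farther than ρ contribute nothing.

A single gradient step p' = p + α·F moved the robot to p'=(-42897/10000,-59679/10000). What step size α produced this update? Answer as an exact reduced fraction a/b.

F_att = 5/4·(g−p) = 5/4·(-1,13) = (-1.2500,16.2500)
o1: d²=109 > ρ²=44 → inactive
o2: d²=325 > ρ²=44 → inactive
o3: d²=65 > ρ²=44 → inactive
o4: d²=25 ≤ ρ²=44; F_rep = 19·(3,-4)/25² = (0.0912,-0.1216)
F = F_att + ΣF_rep = (-1.1588,16.1284)
Δp = p'−p = (-0.2897,4.0321); α = Δx/Fx = (-2897/10000) / (-2897/2500) = 1/4
check: Δy/Fy = (40321/10000) / (40321/2500) = 1/4 ✓

α = 1/4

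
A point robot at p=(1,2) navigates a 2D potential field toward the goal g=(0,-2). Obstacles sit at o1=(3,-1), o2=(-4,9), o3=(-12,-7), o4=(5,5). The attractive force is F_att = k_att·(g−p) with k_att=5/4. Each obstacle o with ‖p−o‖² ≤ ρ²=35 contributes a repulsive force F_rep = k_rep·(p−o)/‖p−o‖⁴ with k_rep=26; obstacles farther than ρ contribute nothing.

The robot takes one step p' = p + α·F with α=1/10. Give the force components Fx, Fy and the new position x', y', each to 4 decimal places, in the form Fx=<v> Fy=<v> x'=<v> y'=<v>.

F_att = 5/4·(g−p) = 5/4·(-1,-4) = (-1.2500,-5.0000)
o1: d²=13 ≤ ρ²=35; F_rep = 26·(-2,3)/13² = (-0.3077,0.4615)
o2: d²=74 > ρ²=35 → inactive
o3: d²=250 > ρ²=35 → inactive
o4: d²=25 ≤ ρ²=35; F_rep = 26·(-4,-3)/25² = (-0.1664,-0.1248)
F = F_att + ΣF_rep = (-1.7241,-4.6633)
p' = p + 1/10·F = (0.8276,1.5337)

Fx=-1.7241 Fy=-4.6633 x'=0.8276 y'=1.5337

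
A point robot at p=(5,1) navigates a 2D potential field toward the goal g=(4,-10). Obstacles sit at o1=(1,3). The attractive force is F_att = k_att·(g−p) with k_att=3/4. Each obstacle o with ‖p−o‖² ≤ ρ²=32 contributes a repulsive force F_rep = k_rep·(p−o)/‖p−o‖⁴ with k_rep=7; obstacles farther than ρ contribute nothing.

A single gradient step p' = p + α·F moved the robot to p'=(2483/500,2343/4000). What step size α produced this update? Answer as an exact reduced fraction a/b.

F_att = 3/4·(g−p) = 3/4·(-1,-11) = (-0.7500,-8.2500)
o1: d²=20 ≤ ρ²=32; F_rep = 7·(4,-2)/20² = (0.0700,-0.0350)
F = F_att + ΣF_rep = (-0.6800,-8.2850)
Δp = p'−p = (-0.0340,-0.4143); α = Δx/Fx = (-17/500) / (-17/25) = 1/20
check: Δy/Fy = (-1657/4000) / (-1657/200) = 1/20 ✓

α = 1/20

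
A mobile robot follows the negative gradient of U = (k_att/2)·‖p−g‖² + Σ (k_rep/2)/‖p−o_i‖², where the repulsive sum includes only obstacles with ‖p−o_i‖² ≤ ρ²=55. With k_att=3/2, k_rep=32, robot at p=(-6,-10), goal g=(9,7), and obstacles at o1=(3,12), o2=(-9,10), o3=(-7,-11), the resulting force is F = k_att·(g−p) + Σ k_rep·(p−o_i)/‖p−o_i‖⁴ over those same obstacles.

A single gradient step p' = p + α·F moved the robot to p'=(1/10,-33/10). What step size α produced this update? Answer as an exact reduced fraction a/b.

α = 1/5

F_att = 3/2·(g−p) = 3/2·(15,17) = (22.5000,25.5000)
o1: d²=565 > ρ²=55 → inactive
o2: d²=409 > ρ²=55 → inactive
o3: d²=2 ≤ ρ²=55; F_rep = 32·(1,1)/2² = (8.0000,8.0000)
F = F_att + ΣF_rep = (30.5000,33.5000)
Δp = p'−p = (6.1000,6.7000); α = Δx/Fx = (61/10) / (61/2) = 1/5
check: Δy/Fy = (67/10) / (67/2) = 1/5 ✓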